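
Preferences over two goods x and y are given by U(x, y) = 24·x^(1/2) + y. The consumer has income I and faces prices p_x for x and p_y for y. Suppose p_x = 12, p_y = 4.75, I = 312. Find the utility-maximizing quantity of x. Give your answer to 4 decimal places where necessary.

MU_x = 12/√x, MU_y = 1. Tangency: 12/√x = p_x/p_y.
Thus x* = (12·p_y/p_x)² — independent of I — with the rest of income spent on y.
Plugging in: x* = (12·4.75/12)² = 22.5625.

x* = 22.5625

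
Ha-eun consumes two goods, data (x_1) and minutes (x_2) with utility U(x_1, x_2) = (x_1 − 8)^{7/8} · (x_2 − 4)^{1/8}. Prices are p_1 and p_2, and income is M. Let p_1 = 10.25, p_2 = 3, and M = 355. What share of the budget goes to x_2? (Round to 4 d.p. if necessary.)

share on x_2 = 0.1257

Let x_1' = x_1−8, x_2' = x_2−4. MRS = 7·x_2'/x_1' = p_1/p_2.
After buying the subsistence bundle (8, 4), a share 0.875 of the remaining income goes to x_1: x_1* = 8 + 0.875·(M − 8p_1 − 4p_2)/p_1.
Discretionary income = 355 − 8·10.25 − 4·3 = 261; x_1* = 8 + 0.875·261/10.25 = 30.2805; x_2* = 4 + 0.125·261/3 = 14.875.
Expenditure on x_2: 3·14.875 = 44.625; share = 0.1257.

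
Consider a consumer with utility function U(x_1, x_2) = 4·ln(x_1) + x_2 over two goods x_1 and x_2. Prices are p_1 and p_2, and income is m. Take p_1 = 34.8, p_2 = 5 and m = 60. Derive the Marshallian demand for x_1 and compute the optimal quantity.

So x_1*(p_1,p_2) = 4·p_2/p_1, independent of income; and x_2* = (m − 4·p_2)/p_2.
At the given prices: x_1* = 4·5/34.8 = 0.5747.

x_1* = 0.5747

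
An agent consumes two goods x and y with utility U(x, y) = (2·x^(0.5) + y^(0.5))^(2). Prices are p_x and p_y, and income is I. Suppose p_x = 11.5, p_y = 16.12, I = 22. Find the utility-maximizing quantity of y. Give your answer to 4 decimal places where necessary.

MRS = MU_x/MU_y = 2·(y/x)^(0.5). Set equal to p_x/p_y.
Solve for the ratio: y/x = [(1/2)·p_x/p_y]^(2).
With the ratio pinned down, the budget gives x* = I/(p_x + p_y·(y/x)) and y* = (y/x)·x*.
Numerically y/x = 0.127235, so x* = 22/(11.5 + 16.12·0.127235) = 1.6235 and y* = 0.127235·1.6235 = 0.2066.

y* = 0.2066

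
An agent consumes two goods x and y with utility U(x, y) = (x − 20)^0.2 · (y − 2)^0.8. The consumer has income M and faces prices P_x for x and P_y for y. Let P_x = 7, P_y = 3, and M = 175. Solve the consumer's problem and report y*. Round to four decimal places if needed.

This is Cobb-Douglas in (x−20, y−2): tangency gives 0.2·P_y·(y−2) = 0.8·P_x·(x−20).
After buying the subsistence bundle (20, 2), a share 0.2 of the remaining income goes to x: x* = 20 + 0.2·(M − 20P_x − 2P_y)/P_x.
Discretionary income = 175 − 20·7 − 2·3 = 29; y* = 2 + 0.8·29/3 = 9.7333.

y* = 9.7333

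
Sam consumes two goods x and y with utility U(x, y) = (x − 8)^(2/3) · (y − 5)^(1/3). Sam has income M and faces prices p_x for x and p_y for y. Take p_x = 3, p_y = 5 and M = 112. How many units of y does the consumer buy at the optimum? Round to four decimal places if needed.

MRS = 2·(y−5)/(x−8). Tangency with p_x/p_y gives y−5 = (1/2)·(p_x/p_y)·(x−8).
After buying the subsistence bundle (8, 5), a share 2/3 of the remaining income goes to x: x* = 8 + 2/3·(M − 8p_x − 5p_y)/p_x.
Discretionary income = 112 − 8·3 − 5·5 = 63; y* = 5 + 1/3·63/5 = 9.2.

y* = 9.2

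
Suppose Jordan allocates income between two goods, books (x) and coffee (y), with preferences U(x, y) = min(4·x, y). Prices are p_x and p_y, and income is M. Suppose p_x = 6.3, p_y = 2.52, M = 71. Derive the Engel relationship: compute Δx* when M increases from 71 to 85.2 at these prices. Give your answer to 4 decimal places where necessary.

Δx* = 0.8669

With perfect complements, no substitution: consume in ratio x:y = 1:4.
Budget: p_x·x + p_y·4·x = M, so (p_x + 4·p_y)·x = M.
Demand: x*(p_x,p_y,M) = M/(p_x + 4·p_y), y* = 4·M/(p_x + 4·p_y).
Here 6.3 + 4·2.52 = 16.38, giving x* = 4.3346.
At M' = 85.2: x* = 5.2015. Change: 5.2015 − 4.3346 = 0.8669.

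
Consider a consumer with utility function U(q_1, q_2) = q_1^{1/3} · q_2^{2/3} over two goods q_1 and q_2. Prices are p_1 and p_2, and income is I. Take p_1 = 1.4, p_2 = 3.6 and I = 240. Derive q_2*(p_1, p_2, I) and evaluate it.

Demand: q_1*(p_1,p_2,I) = 1/3·I/p_1 and q_2* = 2/3·I/p_2.
At p_1=1.4, p_2=3.6, I=240: q_2* = 2/3·240/3.6 = 44.4444.

q_2* = 44.4444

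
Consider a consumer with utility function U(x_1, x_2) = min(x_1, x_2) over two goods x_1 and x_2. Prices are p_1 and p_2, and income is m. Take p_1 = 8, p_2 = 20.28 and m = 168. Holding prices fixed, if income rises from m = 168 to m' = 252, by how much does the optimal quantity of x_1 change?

With perfect complements, no substitution: consume in ratio x_1:x_2 = 1:1.
Budget: p_1·x_1 + p_2·x_1 = m, so (p_1 + p_2)·x_1 = m.
Demand: x_1*(p_1,p_2,m) = m/(p_1 + p_2), x_2* = m/(p_1 + p_2).
Here 8 + 20.28 = 28.28, giving x_1* = 5.9406.
At m' = 252: x_1* = 8.9109. Change: 8.9109 − 5.9406 = 2.9703.

Δx_1* = 2.9703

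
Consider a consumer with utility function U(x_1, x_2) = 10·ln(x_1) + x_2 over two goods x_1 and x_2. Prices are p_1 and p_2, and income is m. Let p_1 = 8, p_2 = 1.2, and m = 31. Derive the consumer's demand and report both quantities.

At the given prices: x_1* = 10·1.2/8 = 1.5, and x_2* = 15.8333.

x_1* = 1.5, x_2* = 15.8333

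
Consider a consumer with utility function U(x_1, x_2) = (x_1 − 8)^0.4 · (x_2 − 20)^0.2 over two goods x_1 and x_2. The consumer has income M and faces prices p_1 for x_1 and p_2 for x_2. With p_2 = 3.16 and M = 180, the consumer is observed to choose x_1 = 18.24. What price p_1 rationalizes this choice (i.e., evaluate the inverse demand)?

p_1 = 5

This is Cobb-Douglas in (x_1−8, x_2−20): tangency gives 0.4·p_2·(x_2−20) = 0.2·p_1·(x_1−8).
Substituting into the budget: x_1* = 8 + 2/3·(M − 8·p_1 − 20·p_2)/p_1, and x_2* = 20 + 1/3·(…)/p_2.
Set x_1* = 18.24 in the demand function and solve for p_1: p_1 = 5.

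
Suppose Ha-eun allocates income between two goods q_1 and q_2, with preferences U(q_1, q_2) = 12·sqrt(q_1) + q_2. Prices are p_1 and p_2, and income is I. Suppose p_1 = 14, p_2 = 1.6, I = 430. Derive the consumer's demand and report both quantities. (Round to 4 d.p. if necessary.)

q_1* = 0.4702, q_2* = 264.6357

Utility is quasi-linear in q_2; the FOC for q_1 is 6/√q_1 = p_1/p_2.
Thus q_1* = (6·p_2/p_1)² — independent of I — with the rest of income spent on q_2.
Plugging in: q_1* = (6·1.6/14)² = 0.4702, q_2* = 264.6357.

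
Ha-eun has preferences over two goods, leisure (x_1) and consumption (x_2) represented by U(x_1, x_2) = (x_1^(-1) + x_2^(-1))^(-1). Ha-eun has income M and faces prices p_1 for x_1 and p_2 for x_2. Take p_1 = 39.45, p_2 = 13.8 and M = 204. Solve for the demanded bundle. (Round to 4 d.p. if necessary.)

x_1* = 3.2493, x_2* = 5.4938

MU_x_1 ∝ x_1^(-2), MU_x_2 ∝ x_2^(-2), so MRS = (x_2/x_1)^(2) = p_1/p_2.
Solve for the ratio: x_2/x_1 = [p_1/p_2]^(0.5).
With the ratio pinned down, the budget gives x_1* = M/(p_1 + p_2·(x_2/x_1)) and x_2* = (x_2/x_1)·x_1*.
Numerically x_2/x_1 = 1.690768, so x_1* = 204/(39.45 + 13.8·1.690768) = 3.2493 and x_2* = 1.690768·3.2493 = 5.4938.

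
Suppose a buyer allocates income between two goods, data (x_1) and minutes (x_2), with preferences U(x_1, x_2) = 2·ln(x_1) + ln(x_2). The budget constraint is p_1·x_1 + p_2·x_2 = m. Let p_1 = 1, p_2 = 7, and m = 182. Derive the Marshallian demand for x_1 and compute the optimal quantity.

MU_x_1/MU_x_2 = (2·x_2)/(x_1); tangency sets this equal to p_1/p_2.
So 2·p_2·x_2 = p_1·x_1; combined with the budget, a share 2/3 of income goes to x_1.
Demand: x_1*(p_1,p_2,m) = 2/3·m/p_1 and x_2* = 1/3·m/p_2.
At p_1=1, p_2=7, m=182: x_1* = 2/3·182/1 = 121.3333.

x_1* = 121.3333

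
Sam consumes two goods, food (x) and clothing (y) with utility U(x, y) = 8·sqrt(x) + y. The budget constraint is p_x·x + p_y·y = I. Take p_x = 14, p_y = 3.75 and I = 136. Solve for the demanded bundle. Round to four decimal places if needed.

x* = 1.148, y* = 31.981

Set MRS = p_x/p_y: 4·x^(−1/2) = p_x/p_y.
Solve: √x = 4·p_y/p_x, so x*(p_x,p_y) = (4·p_y/p_x)², and y* = (I − p_x·x*)/p_y.
Plugging in: x* = (4·3.75/14)² = 1.148, y* = 31.981.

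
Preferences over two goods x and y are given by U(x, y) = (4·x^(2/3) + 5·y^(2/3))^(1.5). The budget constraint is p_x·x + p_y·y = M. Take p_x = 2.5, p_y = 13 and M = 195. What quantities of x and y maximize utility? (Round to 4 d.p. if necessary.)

x* = 72.7455, y* = 1.0105

With the ratio pinned down, the budget gives x* = M/(p_x + p_y·(y/x)) and y* = (y/x)·x*.
Numerically y/x = 0.013891, so x* = 195/(2.5 + 13·0.013891) = 72.7455 and y* = 0.013891·72.7455 = 1.0105.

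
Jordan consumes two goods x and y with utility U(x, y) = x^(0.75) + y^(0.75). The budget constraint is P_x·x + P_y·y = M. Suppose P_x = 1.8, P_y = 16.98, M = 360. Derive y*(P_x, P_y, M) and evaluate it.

MRS = MU_x/MU_y = (y/x)^(0.25). Set equal to P_x/P_y.
Solve for the ratio: y/x = [P_x/P_y]^(4).
Substitute y = (y/x)·x into the budget: x* = M/(P_x + P_y·(y/x)).
Numerically y/x = 0.000126, so x* = 360/(1.8 + 16.98·0.000126) = 199.762 and y* = 0.000126·199.762 = 0.0252.

y* = 0.0252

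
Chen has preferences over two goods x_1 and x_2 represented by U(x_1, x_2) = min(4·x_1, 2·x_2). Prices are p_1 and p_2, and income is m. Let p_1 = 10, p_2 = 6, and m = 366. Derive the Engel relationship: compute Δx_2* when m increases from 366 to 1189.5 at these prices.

With perfect complements, no substitution: consume in ratio x_1:x_2 = 2:4.
Budget: p_1·x_1 + p_2·2·x_1 = m, so (2·p_1 + 4·p_2)·x_1 = 2·m.
Demand: x_1*(p_1,p_2,m) = 2·m/(2·p_1 + 4·p_2), x_2* = 4·m/(2·p_1 + 4·p_2).
Here 2·10 + 4·6 = 44, giving x_2* = 33.2727.
At m' = 1189.5: x_2* = 108.1364. Change: 108.1364 − 33.2727 = 74.8636.

Δx_2* = 74.8636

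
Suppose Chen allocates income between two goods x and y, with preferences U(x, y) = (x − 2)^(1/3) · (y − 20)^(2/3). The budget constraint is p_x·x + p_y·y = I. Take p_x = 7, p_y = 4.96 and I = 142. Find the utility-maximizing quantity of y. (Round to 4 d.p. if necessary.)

y* = 23.871

MRS = (1/2)·(y−20)/(x−2). Tangency with p_x/p_y gives y−20 = 2·(p_x/p_y)·(x−2).
Substituting into the budget: x* = 2 + 1/3·(I − 2·p_x − 20·p_y)/p_x, and y* = 20 + 2/3·(…)/p_y.
Discretionary income = 142 − 2·7 − 20·4.96 = 28.8; y* = 20 + 2/3·28.8/4.96 = 23.871.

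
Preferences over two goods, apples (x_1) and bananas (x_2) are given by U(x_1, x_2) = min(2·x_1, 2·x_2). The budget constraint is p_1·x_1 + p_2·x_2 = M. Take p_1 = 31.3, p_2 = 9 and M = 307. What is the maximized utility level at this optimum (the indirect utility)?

V = 15.2357

With perfect complements, no substitution: consume in ratio x_1:x_2 = 2:2.
Budget: p_1·x_1 + p_2·x_1 = M, so (2·p_1 + 2·p_2)·x_1 = 2·M.
Demand: x_1*(p_1,p_2,M) = 2·M/(2·p_1 + 2·p_2), x_2* = 2·M/(2·p_1 + 2·p_2).
Here 2·31.3 + 2·9 = 80.6, giving x_1* = 7.6179 and x_2* = 7.6179.
Utility at the optimum: U(7.6179, 7.6179) = 15.2357.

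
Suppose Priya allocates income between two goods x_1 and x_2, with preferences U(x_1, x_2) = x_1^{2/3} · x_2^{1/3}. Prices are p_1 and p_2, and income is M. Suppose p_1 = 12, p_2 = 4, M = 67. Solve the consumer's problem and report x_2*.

x_2* = 5.5833

The MRS is 2·x_2/x_1. Set MRS = p_1/p_2.
Rearranging, p_2·x_2 = (1/2)·p_1·x_1. Substituting into the budget gives p_1·x_1·(1 + (1/2)) = M.
Demand: x_1*(p_1,p_2,M) = 2/3·M/p_1 and x_2* = 1/3·M/p_2.
At p_1=12, p_2=4, M=67: x_2* = 1/3·67/4 = 5.5833.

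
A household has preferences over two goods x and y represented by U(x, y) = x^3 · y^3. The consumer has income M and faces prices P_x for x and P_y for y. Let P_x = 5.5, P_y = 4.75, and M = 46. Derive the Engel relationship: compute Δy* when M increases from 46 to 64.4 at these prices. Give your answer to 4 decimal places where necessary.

The MRS is y/x. Set MRS = P_x/P_y.
So 3·P_y·y = 3·P_x·x; combined with the budget, a share 0.5 of income goes to x.
Demand: x*(P_x,P_y,M) = 0.5·M/P_x and y* = 0.5·M/P_y.
At P_x=5.5, P_y=4.75, M=46: y* = 0.5·46/4.75 = 4.8421.
At M' = 64.4: y* = 6.7789. Change: 6.7789 − 4.8421 = 1.9368.

Δy* = 1.9368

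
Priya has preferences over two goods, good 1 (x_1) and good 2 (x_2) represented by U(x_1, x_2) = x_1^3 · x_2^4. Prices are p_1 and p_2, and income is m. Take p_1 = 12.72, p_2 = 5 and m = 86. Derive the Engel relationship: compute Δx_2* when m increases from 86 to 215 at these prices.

Δx_2* = 14.7429

Tangency: MRS = (3/4)·x_2/x_1 = p_1/p_2.
Rearranging, p_2·x_2 = (4/3)·p_1·x_1. Substituting into the budget gives p_1·x_1·(1 + (4/3)) = m.
Demand: x_1*(p_1,p_2,m) = 3/7·m/p_1 and x_2* = 4/7·m/p_2.
At p_1=12.72, p_2=5, m=86: x_2* = 4/7·86/5 = 9.8286.
At m' = 215: x_2* = 24.5714. Change: 24.5714 − 9.8286 = 14.7429.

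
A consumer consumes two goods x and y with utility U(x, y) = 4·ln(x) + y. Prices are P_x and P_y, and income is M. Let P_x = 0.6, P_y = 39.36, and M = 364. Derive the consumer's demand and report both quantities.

MU_x = 4/x, MU_y = 1. Tangency: 4/x = P_x/P_y.
So x*(P_x,P_y) = 4·P_y/P_x, independent of income; and y* = (M − 4·P_y)/P_y.
At the given prices: x* = 4·39.36/0.6 = 262.4, and y* = 5.248.

x* = 262.4, y* = 5.248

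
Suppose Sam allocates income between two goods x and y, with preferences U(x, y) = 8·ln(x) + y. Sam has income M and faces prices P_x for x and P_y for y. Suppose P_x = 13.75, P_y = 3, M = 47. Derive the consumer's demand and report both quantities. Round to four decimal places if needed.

Set MRS = P_x/P_y: (8/x)/1 = P_x/P_y.
So x*(P_x,P_y) = 8·P_y/P_x, independent of income; and y* = (M − 8·P_y)/P_y.
At the given prices: x* = 8·3/13.75 = 1.7455, and y* = 7.6667.

x* = 1.7455, y* = 7.6667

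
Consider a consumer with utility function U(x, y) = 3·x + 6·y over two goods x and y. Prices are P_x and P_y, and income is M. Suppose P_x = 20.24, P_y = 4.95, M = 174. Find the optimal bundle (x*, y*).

x* = 0, y* = 35.1515

Linear utility — the consumer picks whichever good has higher MU/price: 3/20.24 = 0.1482 vs 6/4.95 = 1.2121.
y gives more utility per dollar, so spend all income on y: y* = M/P_y, x* = 0.
Numerically: x* = 0, y* = 35.1515.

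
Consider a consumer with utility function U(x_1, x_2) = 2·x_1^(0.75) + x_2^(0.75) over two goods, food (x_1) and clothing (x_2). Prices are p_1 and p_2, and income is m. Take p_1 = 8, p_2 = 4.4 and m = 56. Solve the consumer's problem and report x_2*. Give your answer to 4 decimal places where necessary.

MU_x_1 ∝ 2·x_1^(-0.25), MU_x_2 ∝ x_2^(-0.25), so MRS = 2·(x_2/x_1)^(0.25) = p_1/p_2.
Solve for the ratio: x_2/x_1 = [(1/2)·p_1/p_2]^(4).
With the ratio pinned down, the budget gives x_1* = m/(p_1 + p_2·(x_2/x_1)) and x_2* = (x_2/x_1)·x_1*.
Numerically x_2/x_1 = 0.683013, so x_1* = 56/(8 + 4.4·0.683013) = 5.0885 and x_2* = 0.683013·5.0885 = 3.4755.

x_2* = 3.4755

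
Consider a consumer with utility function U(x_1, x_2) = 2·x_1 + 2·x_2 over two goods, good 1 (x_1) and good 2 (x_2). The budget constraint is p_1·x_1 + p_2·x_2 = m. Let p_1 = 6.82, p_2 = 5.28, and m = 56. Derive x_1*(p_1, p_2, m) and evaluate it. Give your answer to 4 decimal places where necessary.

Linear utility — the consumer picks whichever good has higher MU/price: 2/6.82 = 0.2933 vs 2/5.28 = 0.3788.
x_2 gives more utility per dollar, so spend all income on x_2: x_2* = m/p_2, x_1* = 0.
Numerically: x_1* = 0, x_2* = 10.6061.

x_1* = 0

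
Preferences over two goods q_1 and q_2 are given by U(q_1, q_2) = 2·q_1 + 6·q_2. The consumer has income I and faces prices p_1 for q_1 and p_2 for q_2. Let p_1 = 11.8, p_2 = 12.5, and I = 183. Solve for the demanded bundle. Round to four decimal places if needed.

Linear utility — the consumer picks whichever good has higher MU/price: 2/11.8 = 0.1695 vs 6/12.5 = 0.48.
q_2 gives more utility per dollar, so spend all income on q_2: q_2* = I/p_2, q_1* = 0.
Numerically: q_1* = 0, q_2* = 14.64.

q_1* = 0, q_2* = 14.64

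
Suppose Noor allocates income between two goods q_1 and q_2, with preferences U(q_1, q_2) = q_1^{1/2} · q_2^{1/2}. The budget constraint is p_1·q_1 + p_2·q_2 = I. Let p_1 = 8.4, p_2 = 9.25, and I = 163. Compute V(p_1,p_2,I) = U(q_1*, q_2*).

Demand: q_1*(p_1,p_2,I) = 0.5·I/p_1 and q_2* = 0.5·I/p_2.
At p_1=8.4, p_2=9.25, I=163: q_1* = 0.5·163/8.4 = 9.7024, q_2* = 8.8108.
Utility at the optimum: U(9.7024, 8.8108) = 9.2459.

V = 9.2459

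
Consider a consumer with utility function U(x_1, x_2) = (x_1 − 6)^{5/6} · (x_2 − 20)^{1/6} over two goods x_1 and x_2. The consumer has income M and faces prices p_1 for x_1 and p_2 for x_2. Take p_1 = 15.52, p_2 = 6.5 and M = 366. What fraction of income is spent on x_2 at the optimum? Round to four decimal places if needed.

share on x_2 = 0.4203

MRS = 5·(x_2−20)/(x_1−6). Tangency with p_1/p_2 gives x_2−20 = (1/5)·(p_1/p_2)·(x_1−6).
After buying the subsistence bundle (6, 20), a share 5/6 of the remaining income goes to x_1: x_1* = 6 + 5/6·(M − 6p_1 − 20p_2)/p_1.
Discretionary income = 366 − 6·15.52 − 20·6.5 = 142.88; x_1* = 6 + 5/6·142.88/15.52 = 13.6718; x_2* = 20 + 1/6·142.88/6.5 = 23.6636.
Expenditure on x_2: 6.5·23.6636 = 153.8133; share = 0.4203.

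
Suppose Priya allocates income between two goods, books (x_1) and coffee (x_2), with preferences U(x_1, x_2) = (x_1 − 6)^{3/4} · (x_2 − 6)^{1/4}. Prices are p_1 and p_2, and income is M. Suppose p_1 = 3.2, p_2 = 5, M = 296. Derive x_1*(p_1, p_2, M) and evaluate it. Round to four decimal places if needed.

x_1* = 63.8438

Let x_1' = x_1−6, x_2' = x_2−6. MRS = 3·x_2'/x_1' = p_1/p_2.
After buying the subsistence bundle (6, 6), a share 0.75 of the remaining income goes to x_1: x_1* = 6 + 0.75·(M − 6p_1 − 6p_2)/p_1.
Discretionary income = 296 − 6·3.2 − 6·5 = 246.8; x_1* = 6 + 0.75·246.8/3.2 = 63.8438.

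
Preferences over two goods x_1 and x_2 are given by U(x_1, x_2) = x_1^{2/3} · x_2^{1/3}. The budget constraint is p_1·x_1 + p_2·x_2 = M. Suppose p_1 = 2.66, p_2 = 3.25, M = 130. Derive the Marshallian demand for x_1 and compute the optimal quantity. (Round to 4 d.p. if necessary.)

x_1* = 32.5815

Demand: x_1*(p_1,p_2,M) = 2/3·M/p_1 and x_2* = 1/3·M/p_2.
At p_1=2.66, p_2=3.25, M=130: x_1* = 2/3·130/2.66 = 32.5815.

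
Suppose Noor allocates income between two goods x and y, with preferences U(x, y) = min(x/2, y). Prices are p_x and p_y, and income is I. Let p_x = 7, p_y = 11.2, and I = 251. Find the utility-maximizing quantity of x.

Demand: x*(p_x,p_y,I) = 2·I/(2·p_x + p_y), y* = I/(2·p_x + p_y).
Here 2·7 + 11.2 = 25.2, giving x* = 19.9206.

x* = 19.9206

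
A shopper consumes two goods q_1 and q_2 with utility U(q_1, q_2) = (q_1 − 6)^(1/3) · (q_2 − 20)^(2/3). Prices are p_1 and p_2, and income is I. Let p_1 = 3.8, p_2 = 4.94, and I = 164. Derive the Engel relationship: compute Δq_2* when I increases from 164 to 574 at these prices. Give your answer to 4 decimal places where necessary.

Let q_1' = q_1−6, q_2' = q_2−20. MRS = (1/2)·q_2'/q_1' = p_1/p_2.
Substituting into the budget: q_1* = 6 + 1/3·(I − 6·p_1 − 20·p_2)/p_1, and q_2* = 20 + 2/3·(…)/p_2.
Discretionary income = 164 − 6·3.8 − 20·4.94 = 42.4; q_2* = 20 + 2/3·42.4/4.94 = 25.722.
At I' = 574: q_2* = 81.0526. Change: 81.0526 − 25.722 = 55.3306.

Δq_2* = 55.3306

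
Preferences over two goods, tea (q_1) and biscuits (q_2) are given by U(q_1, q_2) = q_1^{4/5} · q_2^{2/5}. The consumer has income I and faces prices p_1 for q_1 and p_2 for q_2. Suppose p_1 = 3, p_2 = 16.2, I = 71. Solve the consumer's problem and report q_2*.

q_2* = 1.4609

Tangency: MRS = 2·q_2/q_1 = p_1/p_2.
So 0.8·p_2·q_2 = 0.4·p_1·q_1; combined with the budget, a share 2/3 of income goes to q_1.
Demand: q_1*(p_1,p_2,I) = 2/3·I/p_1 and q_2* = 1/3·I/p_2.
At p_1=3, p_2=16.2, I=71: q_2* = 1/3·71/16.2 = 1.4609.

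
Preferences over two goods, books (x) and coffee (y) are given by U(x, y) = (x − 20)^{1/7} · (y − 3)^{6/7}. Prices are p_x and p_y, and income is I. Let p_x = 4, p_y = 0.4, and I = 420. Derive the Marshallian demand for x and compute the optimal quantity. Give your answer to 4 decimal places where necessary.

Let x' = x−20, y' = y−3. MRS = (1/6)·y'/x' = p_x/p_y.
Substituting into the budget: x* = 20 + 1/7·(I − 20·p_x − 3·p_y)/p_x, and y* = 3 + 6/7·(…)/p_y.
Discretionary income = 420 − 20·4 − 3·0.4 = 338.8; x* = 20 + 1/7·338.8/4 = 32.1.

x* = 32.1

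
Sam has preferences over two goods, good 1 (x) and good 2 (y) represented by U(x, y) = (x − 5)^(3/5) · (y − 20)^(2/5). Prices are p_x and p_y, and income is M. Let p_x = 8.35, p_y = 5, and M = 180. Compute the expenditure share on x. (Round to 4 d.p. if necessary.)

share on x = 0.3594

After buying the subsistence bundle (5, 20), a share 0.6 of the remaining income goes to x: x* = 5 + 0.6·(M − 5p_x − 20p_y)/p_x.
Discretionary income = 180 − 5·8.35 − 20·5 = 38.25; x* = 5 + 0.6·38.25/8.35 = 7.7485; y* = 20 + 0.4·38.25/5 = 23.06.
Expenditure on x: 8.35·7.7485 = 64.7; share = 0.3594.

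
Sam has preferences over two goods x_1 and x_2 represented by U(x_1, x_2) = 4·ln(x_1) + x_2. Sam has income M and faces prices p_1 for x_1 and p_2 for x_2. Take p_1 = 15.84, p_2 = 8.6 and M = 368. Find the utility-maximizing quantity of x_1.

Set MRS = p_1/p_2: (4/x_1)/1 = p_1/p_2.
So x_1*(p_1,p_2) = 4·p_2/p_1, independent of income; and x_2* = (M − 4·p_2)/p_2.
At the given prices: x_1* = 4·8.6/15.84 = 2.1717.

x_1* = 2.1717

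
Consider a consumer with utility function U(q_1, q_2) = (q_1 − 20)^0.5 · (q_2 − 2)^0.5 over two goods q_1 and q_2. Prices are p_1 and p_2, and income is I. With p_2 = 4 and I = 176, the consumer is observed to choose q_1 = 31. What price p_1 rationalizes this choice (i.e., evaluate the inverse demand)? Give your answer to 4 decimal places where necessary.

MRS = (q_2−2)/(q_1−20). Tangency with p_1/p_2 gives q_2−2 = (p_1/p_2)·(q_1−20).
Substituting into the budget: q_1* = 20 + 0.5·(I − 20·p_1 − 2·p_2)/p_1, and q_2* = 2 + 0.5·(…)/p_2.
Set q_1* = 31 in the demand function and solve for p_1: p_1 = 4.

p_1 = 4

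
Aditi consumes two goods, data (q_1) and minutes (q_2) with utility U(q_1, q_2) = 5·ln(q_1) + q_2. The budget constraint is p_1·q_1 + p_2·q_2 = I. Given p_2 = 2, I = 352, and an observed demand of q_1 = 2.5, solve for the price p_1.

p_1 = 4

Set MRS = p_1/p_2: (5/q_1)/1 = p_1/p_2.
So q_1*(p_1,p_2) = 5·p_2/p_1, independent of income; and q_2* = (I − 5·p_2)/p_2.
Set q_1* = 2.5 in the demand function and solve for p_1: p_1 = 4.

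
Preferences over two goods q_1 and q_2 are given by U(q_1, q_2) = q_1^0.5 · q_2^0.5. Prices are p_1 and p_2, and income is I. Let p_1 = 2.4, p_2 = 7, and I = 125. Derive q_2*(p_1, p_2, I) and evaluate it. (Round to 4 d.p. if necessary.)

Tangency: MRS = q_2/q_1 = p_1/p_2.
Rearranging, p_2·q_2 = p_1·q_1. Substituting into the budget gives p_1·q_1·(1 + 1) = I.
Demand: q_1*(p_1,p_2,I) = 0.5·I/p_1 and q_2* = 0.5·I/p_2.
At p_1=2.4, p_2=7, I=125: q_2* = 0.5·125/7 = 8.9286.

q_2* = 8.9286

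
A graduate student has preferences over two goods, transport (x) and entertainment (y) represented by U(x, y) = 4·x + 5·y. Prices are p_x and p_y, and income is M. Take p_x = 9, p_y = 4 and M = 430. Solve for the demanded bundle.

Perfect substitutes: compare marginal utility per dollar. 4/p_x vs 5/p_y → 0.4444 vs 1.25.
y gives more utility per dollar, so spend all income on y: y* = M/p_y, x* = 0.
Numerically: x* = 0, y* = 107.5.

x* = 0, y* = 107.5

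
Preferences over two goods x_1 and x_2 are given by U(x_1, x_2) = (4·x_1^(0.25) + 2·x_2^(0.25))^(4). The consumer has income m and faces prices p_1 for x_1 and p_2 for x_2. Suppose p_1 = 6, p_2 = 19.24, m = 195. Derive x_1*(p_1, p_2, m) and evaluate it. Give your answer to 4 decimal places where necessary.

MU_x_1 ∝ 4·x_1^(-0.75), MU_x_2 ∝ 2·x_2^(-0.75), so MRS = 2·(x_2/x_1)^(0.75) = p_1/p_2.
Solve for the ratio: x_2/x_1 = [(1/2)·p_1/p_2]^(4/3).
Substitute x_2 = (x_2/x_1)·x_1 into the budget: x_1* = m/(p_1 + p_2·(x_2/x_1)).
Numerically x_2/x_1 = 0.083924, so x_1* = 195/(6 + 19.24·0.083924) = 25.6083.

x_1* = 25.6083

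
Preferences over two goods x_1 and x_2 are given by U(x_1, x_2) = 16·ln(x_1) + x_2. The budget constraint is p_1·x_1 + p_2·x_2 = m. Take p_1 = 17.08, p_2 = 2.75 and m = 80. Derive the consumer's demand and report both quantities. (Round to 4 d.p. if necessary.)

Set MRS = p_1/p_2: (16/x_1)/1 = p_1/p_2.
So x_1*(p_1,p_2) = 16·p_2/p_1, independent of income; and x_2* = (m − 16·p_2)/p_2.
At the given prices: x_1* = 16·2.75/17.08 = 2.5761, and x_2* = 13.0909.

x_1* = 2.5761, x_2* = 13.0909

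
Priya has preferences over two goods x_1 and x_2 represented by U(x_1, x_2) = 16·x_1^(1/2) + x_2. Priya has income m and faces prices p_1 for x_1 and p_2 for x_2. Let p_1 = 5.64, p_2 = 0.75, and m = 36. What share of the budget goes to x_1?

MU_x_1 = 8/√x_1, MU_x_2 = 1. Tangency: 8/√x_1 = p_1/p_2.
Thus x_1* = (8·p_2/p_1)² — independent of m — with the rest of income spent on x_2.
Plugging in: x_1* = (8·0.75/5.64)² = 1.1317, x_2* = 39.4894.
Expenditure on x_1: 5.64·1.1317 = 6.383; share = 0.1773.

share on x_1 = 0.1773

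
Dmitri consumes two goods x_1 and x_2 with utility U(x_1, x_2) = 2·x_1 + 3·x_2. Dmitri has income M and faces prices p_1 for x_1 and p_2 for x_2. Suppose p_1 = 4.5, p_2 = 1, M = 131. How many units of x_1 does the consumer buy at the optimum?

Perfect substitutes: compare marginal utility per dollar. 2/p_1 vs 3/p_2 → 0.4444 vs 3.
x_2 gives more utility per dollar, so spend all income on x_2: x_2* = M/p_2, x_1* = 0.
Numerically: x_1* = 0, x_2* = 131.

x_1* = 0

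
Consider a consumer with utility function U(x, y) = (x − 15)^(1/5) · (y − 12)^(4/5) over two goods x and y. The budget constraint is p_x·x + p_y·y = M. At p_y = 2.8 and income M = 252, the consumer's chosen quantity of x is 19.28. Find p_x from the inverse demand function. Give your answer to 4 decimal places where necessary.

p_x = 6

Let x' = x−15, y' = y−12. MRS = (1/4)·y'/x' = p_x/p_y.
After buying the subsistence bundle (15, 12), a share 0.2 of the remaining income goes to x: x* = 15 + 0.2·(M − 15p_x − 12p_y)/p_x.
Set x* = 19.28 in the demand function and solve for p_x: p_x = 6.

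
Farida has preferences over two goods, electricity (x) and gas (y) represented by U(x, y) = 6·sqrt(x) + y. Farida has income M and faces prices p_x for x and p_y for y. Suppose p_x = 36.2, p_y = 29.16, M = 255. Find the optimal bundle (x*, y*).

Set MRS = p_x/p_y: 3·x^(−1/2) = p_x/p_y.
Thus x* = (3·p_y/p_x)² — independent of M — with the rest of income spent on y.
Plugging in: x* = (3·29.16/36.2)² = 5.8398, y* = 1.4951.

x* = 5.8398, y* = 1.4951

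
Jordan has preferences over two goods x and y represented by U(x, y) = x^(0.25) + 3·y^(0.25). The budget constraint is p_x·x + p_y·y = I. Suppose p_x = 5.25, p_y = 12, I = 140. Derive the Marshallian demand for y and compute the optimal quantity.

Numerically y/x = 1.43703, so x* = 140/(5.25 + 12·1.43703) = 6.2238 and y* = 1.43703·6.2238 = 8.9438.

y* = 8.9438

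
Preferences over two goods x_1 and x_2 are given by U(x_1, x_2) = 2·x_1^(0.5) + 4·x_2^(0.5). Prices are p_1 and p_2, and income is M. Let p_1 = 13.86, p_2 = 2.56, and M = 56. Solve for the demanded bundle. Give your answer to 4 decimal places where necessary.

MU_x_1 ∝ 2·x_1^(-0.5), MU_x_2 ∝ 4·x_2^(-0.5), so MRS = (1/2)·(x_2/x_1)^(0.5) = p_1/p_2.
Hence x_2/x_1 = (2·p_1/p_2)^(1/(0.5)), i.e. raised to the 2 power.
With the ratio pinned down, the budget gives x_1* = M/(p_1 + p_2·(x_2/x_1)) and x_2* = (x_2/x_1)·x_1*.
Numerically x_2/x_1 = 117.248291, so x_1* = 56/(13.86 + 2.56·117.248291) = 0.1783 and x_2* = 117.248291·0.1783 = 20.9095.

x_1* = 0.1783, x_2* = 20.9095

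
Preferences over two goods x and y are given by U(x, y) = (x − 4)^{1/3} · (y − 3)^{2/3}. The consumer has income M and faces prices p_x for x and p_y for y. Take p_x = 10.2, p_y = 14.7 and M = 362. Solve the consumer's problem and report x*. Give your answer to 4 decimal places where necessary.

x* = 13.0556

MRS = (1/2)·(y−3)/(x−4). Tangency with p_x/p_y gives y−3 = 2·(p_x/p_y)·(x−4).
Substituting into the budget: x* = 4 + 1/3·(M − 4·p_x − 3·p_y)/p_x, and y* = 3 + 2/3·(…)/p_y.
Discretionary income = 362 − 4·10.2 − 3·14.7 = 277.1; x* = 4 + 1/3·277.1/10.2 = 13.0556.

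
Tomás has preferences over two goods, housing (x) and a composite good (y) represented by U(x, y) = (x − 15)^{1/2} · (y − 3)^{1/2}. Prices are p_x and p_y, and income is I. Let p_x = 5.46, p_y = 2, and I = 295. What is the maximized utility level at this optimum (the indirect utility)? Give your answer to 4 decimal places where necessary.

V = 31.3357

This is Cobb-Douglas in (x−15, y−3): tangency gives 0.5·p_y·(y−3) = 0.5·p_x·(x−15).
Substituting into the budget: x* = 15 + 0.5·(I − 15·p_x − 3·p_y)/p_x, and y* = 3 + 0.5·(…)/p_y.
Discretionary income = 295 − 15·5.46 − 3·2 = 207.1; x* = 15 + 0.5·207.1/5.46 = 33.9652; y* = 3 + 0.5·207.1/2 = 54.775.
Utility at the optimum: U(33.9652, 54.775) = 31.3357.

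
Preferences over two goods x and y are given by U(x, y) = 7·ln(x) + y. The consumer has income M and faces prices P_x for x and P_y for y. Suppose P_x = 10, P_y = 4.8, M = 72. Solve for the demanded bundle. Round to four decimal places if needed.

x* = 3.36, y* = 8

Set MRS = P_x/P_y: (7/x)/1 = P_x/P_y.
So x*(P_x,P_y) = 7·P_y/P_x, independent of income; and y* = (M − 7·P_y)/P_y.
At the given prices: x* = 7·4.8/10 = 3.36, and y* = 8.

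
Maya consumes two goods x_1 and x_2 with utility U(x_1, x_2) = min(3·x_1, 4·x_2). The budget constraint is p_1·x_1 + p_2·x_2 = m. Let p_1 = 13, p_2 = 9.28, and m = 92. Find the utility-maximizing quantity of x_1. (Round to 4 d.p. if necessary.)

Here 4·13 + 3·9.28 = 79.84, giving x_1* = 4.6092.

x_1* = 4.6092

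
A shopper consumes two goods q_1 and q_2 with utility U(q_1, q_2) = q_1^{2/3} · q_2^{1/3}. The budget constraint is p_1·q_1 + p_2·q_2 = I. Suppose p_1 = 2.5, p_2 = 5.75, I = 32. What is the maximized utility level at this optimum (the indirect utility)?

At p_1=2.5, p_2=5.75, I=32: q_1* = 2/3·32/2.5 = 8.5333, q_2* = 1.8551.
Utility at the optimum: U(8.5333, 1.8551) = 5.131.

V = 5.131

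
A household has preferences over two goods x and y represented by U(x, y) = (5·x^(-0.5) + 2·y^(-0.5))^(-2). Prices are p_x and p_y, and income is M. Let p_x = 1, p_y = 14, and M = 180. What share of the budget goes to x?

Numerically y/x = 0.093459, so x* = 180/(1 + 14·0.093459) = 77.9752 and y* = 0.093459·77.9752 = 7.2875.
Expenditure on x: 1·77.9752 = 77.9752; share = 0.4332.

share on x = 0.4332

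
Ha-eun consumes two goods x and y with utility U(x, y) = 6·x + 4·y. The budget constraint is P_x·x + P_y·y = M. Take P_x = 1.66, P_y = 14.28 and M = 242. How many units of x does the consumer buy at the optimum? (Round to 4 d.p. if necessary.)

x gives more utility per dollar, so spend all income on x: x* = M/P_x, y* = 0.
Numerically: x* = 145.7831, y* = 0.

x* = 145.7831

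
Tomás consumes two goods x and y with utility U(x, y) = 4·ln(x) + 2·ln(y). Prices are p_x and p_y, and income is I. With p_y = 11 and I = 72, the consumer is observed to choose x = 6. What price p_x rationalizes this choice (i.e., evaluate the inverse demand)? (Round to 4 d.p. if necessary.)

p_x = 8

Tangency: MRS = 2·y/x = p_x/p_y.
Rearranging, p_y·y = (1/2)·p_x·x. Substituting into the budget gives p_x·x·(1 + (1/2)) = I.
Demand: x*(p_x,p_y,I) = 2/3·I/p_x and y* = 1/3·I/p_y.
Set x* = 6 in the demand function and solve for p_x: p_x = 8.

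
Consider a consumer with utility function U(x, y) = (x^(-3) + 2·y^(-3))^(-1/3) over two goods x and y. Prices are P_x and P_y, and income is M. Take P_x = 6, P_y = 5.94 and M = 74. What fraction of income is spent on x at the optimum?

share on x = 0.4587

MRS = MU_x/MU_y = (1/2)·(y/x)^(4). Set equal to P_x/P_y.
Solve for the ratio: y/x = [2·P_x/P_y]^(0.25).
With the ratio pinned down, the budget gives x* = M/(P_x + P_y·(y/x)) and y* = (y/x)·x*.
Numerically y/x = 1.192199, so x* = 74/(6 + 5.94·1.192199) = 5.6568 and y* = 1.192199·5.6568 = 6.744.
Expenditure on x: 6·5.6568 = 33.9406; share = 0.4587.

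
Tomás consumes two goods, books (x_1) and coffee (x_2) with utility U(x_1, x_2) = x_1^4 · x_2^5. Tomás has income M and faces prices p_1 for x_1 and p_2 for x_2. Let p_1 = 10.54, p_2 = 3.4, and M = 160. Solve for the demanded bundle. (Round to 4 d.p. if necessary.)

x_1* = 6.7468, x_2* = 26.1438

The MRS is (4/5)·x_2/x_1. Set MRS = p_1/p_2.
Rearranging, p_2·x_2 = (5/4)·p_1·x_1. Substituting into the budget gives p_1·x_1·(1 + (5/4)) = M.
Demand: x_1*(p_1,p_2,M) = 4/9·M/p_1 and x_2* = 5/9·M/p_2.
At p_1=10.54, p_2=3.4, M=160: x_1* = 4/9·160/10.54 = 6.7468, x_2* = 26.1438.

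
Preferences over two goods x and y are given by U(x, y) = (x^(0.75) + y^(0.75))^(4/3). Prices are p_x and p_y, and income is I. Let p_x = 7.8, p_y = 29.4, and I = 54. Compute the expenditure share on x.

share on x = 0.9817

MRS = MU_x/MU_y = (y/x)^(0.25). Set equal to p_x/p_y.
Hence y/x = (p_x/p_y)^(1/(0.25)), i.e. raised to the 4 power.
With the ratio pinned down, the budget gives x* = I/(p_x + p_y·(y/x)) and y* = (y/x)·x*.
Numerically y/x = 0.004954, so x* = 54/(7.8 + 29.4·0.004954) = 6.7962 and y* = 0.004954·6.7962 = 0.0337.
Expenditure on x: 7.8·6.7962 = 53.0101; share = 0.9817.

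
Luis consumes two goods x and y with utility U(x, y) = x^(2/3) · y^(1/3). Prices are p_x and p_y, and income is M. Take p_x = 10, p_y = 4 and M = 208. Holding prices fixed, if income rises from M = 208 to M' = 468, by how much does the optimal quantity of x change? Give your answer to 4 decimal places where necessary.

At p_x=10, p_y=4, M=208: x* = 2/3·208/10 = 13.8667.
At M' = 468: x* = 31.2. Change: 31.2 − 13.8667 = 17.3333.

Δx* = 17.3333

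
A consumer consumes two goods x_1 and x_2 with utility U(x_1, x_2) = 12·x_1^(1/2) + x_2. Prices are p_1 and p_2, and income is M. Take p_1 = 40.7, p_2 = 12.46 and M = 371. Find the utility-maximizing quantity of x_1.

Set MRS = p_1/p_2: 6·x_1^(−1/2) = p_1/p_2.
Solve: √x_1 = 6·p_2/p_1, so x_1*(p_1,p_2) = (6·p_2/p_1)², and x_2* = (M − p_1·x_1*)/p_2.
Plugging in: x_1* = (6·12.46/40.7)² = 3.374.

x_1* = 3.374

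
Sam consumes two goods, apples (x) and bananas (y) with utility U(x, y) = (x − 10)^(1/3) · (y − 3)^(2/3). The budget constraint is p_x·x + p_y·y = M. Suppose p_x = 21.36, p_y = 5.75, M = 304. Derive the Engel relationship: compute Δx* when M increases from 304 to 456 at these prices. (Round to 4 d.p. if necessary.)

Δx* = 2.372

After buying the subsistence bundle (10, 3), a share 1/3 of the remaining income goes to x: x* = 10 + 1/3·(M − 10p_x − 3p_y)/p_x.
Discretionary income = 304 − 10·21.36 − 3·5.75 = 73.15; x* = 10 + 1/3·73.15/21.36 = 11.1415.
At M' = 456: x* = 13.5136. Change: 13.5136 − 11.1415 = 2.372.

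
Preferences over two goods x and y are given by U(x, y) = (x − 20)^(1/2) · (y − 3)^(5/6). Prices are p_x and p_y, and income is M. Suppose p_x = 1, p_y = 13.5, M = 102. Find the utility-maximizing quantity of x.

x* = 35.5625

Substituting into the budget: x* = 20 + 0.375·(M − 20·p_x − 3·p_y)/p_x, and y* = 3 + 0.625·(…)/p_y.
Discretionary income = 102 − 20·1 − 3·13.5 = 41.5; x* = 20 + 0.375·41.5/1 = 35.5625.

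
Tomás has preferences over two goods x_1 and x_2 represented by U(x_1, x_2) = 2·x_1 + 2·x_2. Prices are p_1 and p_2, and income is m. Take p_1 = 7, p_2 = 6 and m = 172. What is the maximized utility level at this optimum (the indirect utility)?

V = 57.3333

x_2 gives more utility per dollar, so spend all income on x_2: x_2* = m/p_2, x_1* = 0.
Numerically: x_1* = 0, x_2* = 28.6667.
Utility at the optimum: U(0, 28.6667) = 57.3333.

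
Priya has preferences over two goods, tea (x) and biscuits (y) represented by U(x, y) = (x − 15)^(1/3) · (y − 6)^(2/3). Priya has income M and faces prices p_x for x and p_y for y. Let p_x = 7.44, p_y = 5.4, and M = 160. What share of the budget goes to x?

Let x' = x−15, y' = y−6. MRS = (1/2)·y'/x' = p_x/p_y.
Substituting into the budget: x* = 15 + 1/3·(M − 15·p_x − 6·p_y)/p_x, and y* = 6 + 2/3·(…)/p_y.
Discretionary income = 160 − 15·7.44 − 6·5.4 = 16; x* = 15 + 1/3·16/7.44 = 15.7168; y* = 6 + 2/3·16/5.4 = 7.9753.
Expenditure on x: 7.44·15.7168 = 116.9333; share = 0.7308.

share on x = 0.7308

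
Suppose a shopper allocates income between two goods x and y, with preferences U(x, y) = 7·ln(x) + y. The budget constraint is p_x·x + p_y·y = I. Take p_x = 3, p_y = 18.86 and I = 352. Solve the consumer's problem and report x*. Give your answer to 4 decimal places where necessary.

x* = 44.0067

At the given prices: x* = 7·18.86/3 = 44.0067.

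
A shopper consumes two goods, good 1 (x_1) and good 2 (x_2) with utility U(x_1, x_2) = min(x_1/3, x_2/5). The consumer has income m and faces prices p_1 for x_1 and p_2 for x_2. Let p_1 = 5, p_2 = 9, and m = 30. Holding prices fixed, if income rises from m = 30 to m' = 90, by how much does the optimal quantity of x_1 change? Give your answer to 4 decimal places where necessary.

Leontief preferences: the optimum is at the kink where x_1/3 = x_2/5, i.e. x_2 = (5/3)·x_1.
Budget: p_1·x_1 + p_2·(5/3)·x_1 = m, so (3·p_1 + 5·p_2)·x_1 = 3·m.
Demand: x_1*(p_1,p_2,m) = 3·m/(3·p_1 + 5·p_2), x_2* = 5·m/(3·p_1 + 5·p_2).
Here 3·5 + 5·9 = 60, giving x_1* = 1.5.
At m' = 90: x_1* = 4.5. Change: 4.5 − 1.5 = 3.

Δx_1* = 3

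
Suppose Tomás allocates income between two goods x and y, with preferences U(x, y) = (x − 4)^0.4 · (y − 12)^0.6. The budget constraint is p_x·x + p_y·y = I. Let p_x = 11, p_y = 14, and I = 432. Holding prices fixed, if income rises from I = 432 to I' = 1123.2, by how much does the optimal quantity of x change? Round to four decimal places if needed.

Δx* = 25.1345

Let x' = x−4, y' = y−12. MRS = (2/3)·y'/x' = p_x/p_y.
After buying the subsistence bundle (4, 12), a share 0.4 of the remaining income goes to x: x* = 4 + 0.4·(I − 4p_x − 12p_y)/p_x.
Discretionary income = 432 − 4·11 − 12·14 = 220; x* = 4 + 0.4·220/11 = 12.
At I' = 1123.2: x* = 37.1345. Change: 37.1345 − 12 = 25.1345.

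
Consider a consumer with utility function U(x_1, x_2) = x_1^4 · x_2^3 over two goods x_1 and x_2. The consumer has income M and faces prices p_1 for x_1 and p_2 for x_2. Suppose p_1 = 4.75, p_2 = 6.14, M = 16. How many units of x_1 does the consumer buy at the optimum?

Tangency: MRS = (4/3)·x_2/x_1 = p_1/p_2.
So 4·p_2·x_2 = 3·p_1·x_1; combined with the budget, a share 4/7 of income goes to x_1.
Demand: x_1*(p_1,p_2,M) = 4/7·M/p_1 and x_2* = 3/7·M/p_2.
At p_1=4.75, p_2=6.14, M=16: x_1* = 4/7·16/4.75 = 1.9248.

x_1* = 1.9248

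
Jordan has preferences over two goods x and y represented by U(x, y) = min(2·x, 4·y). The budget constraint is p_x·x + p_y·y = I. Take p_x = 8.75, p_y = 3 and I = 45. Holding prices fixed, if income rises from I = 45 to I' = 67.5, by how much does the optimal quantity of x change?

Δx* = 2.1951

Leontief preferences: the optimum is at the kink where x/4 = y/2, i.e. y = (1/2)·x.
Budget: p_x·x + p_y·(1/2)·x = I, so (4·p_x + 2·p_y)·x = 4·I.
Demand: x*(p_x,p_y,I) = 4·I/(4·p_x + 2·p_y), y* = 2·I/(4·p_x + 2·p_y).
Here 4·8.75 + 2·3 = 41, giving x* = 4.3902.
At I' = 67.5: x* = 6.5854. Change: 6.5854 − 4.3902 = 2.1951.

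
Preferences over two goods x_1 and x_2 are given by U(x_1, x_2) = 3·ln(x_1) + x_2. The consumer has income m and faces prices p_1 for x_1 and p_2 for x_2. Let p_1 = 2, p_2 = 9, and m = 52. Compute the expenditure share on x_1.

share on x_1 = 0.5192

Set MRS = p_1/p_2: (3/x_1)/1 = p_1/p_2.
So x_1*(p_1,p_2) = 3·p_2/p_1, independent of income; and x_2* = (m − 3·p_2)/p_2.
At the given prices: x_1* = 3·9/2 = 13.5, and x_2* = 2.7778.
Expenditure on x_1: 2·13.5 = 27; share = 0.5192.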